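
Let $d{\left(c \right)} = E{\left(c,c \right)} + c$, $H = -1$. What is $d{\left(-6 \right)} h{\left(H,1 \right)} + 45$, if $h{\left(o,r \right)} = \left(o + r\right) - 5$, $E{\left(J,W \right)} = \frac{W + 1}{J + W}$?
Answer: $\frac{875}{12} \approx 72.917$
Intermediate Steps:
$E{\left(J,W \right)} = \frac{1 + W}{J + W}$
$h{\left(o,r \right)} = -5 + o + r$
$d{\left(c \right)} = c + \frac{1 + c}{2 c}$ ($d{\left(c \right)} = \frac{1 + c}{c + c} + c = \frac{1 + c}{2 c} + c = c + \frac{1 + c}{2 c}$)
$d{\left(-6 \right)} h{\left(H,1 \right)} + 45 = \left(\frac{1}{2} - 6 + \frac{1}{2 \left(-6\right)}\right) \left(-5 - 1 + 1\right) + 45 = \left(\frac{1}{2} - 6 + \frac{1}{2} \left(- \frac{1}{6}\right)\right) \left(-5\right) + 45 = \left(\frac{1}{2} - 6 - \frac{1}{12}\right) \left(-5\right) + 45 = \left(- \frac{67}{12}\right) \left(-5\right) + 45 = \frac{335}{12} + 45 = \frac{875}{12}$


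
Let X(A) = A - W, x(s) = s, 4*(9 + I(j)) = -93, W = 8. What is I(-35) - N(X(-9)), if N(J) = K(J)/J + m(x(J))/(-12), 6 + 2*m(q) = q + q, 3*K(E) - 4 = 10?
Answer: -6863/204 ≈ -33.642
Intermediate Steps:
I(j) = -129/4 (I(j) = -9 + (¼)*(-93) = -9 - 93/4 = -129/4)
K(E) = 14/3 (K(E) = 4/3 + (⅓)*10 = 4/3 + 10/3 = 14/3)
m(q) = -3 + q (m(q) = -3 + (q + q)/2 = -3 + (2*q)/2 = -3 + q)
X(A) = -8 + A (X(A) = A - 1*8 = A - 8 = -8 + A)
N(J) = ¼ - J/12 + 14/(3*J) (N(J) = 14/(3*J) + (-3 + J)/(-12) = 14/(3*J) + (-3 + J)*(-1/12) = 14/(3*J) + (¼ - J/12) = ¼ - J/12 + 14/(3*J))
I(-35) - N(X(-9)) = -129/4 - (56 + (-8 - 9)*(3 - (-8 - 9)))/(12*(-8 - 9)) = -129/4 - (56 - 17*(3 - 1*(-17)))/(12*(-17)) = -129/4 - (-1)*(56 - 17*(3 + 17))/(12*17) = -129/4 - (-1)*(56 - 17*20)/(12*17) = -129/4 - (-1)*(56 - 340)/(12*17) = -129/4 - (-1)*(-284)/(12*17) = -129/4 - 1*71/51 = -129/4 - 71/51 = -6863/204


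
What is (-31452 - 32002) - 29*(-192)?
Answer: -57886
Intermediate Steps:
(-31452 - 32002) - 29*(-192) = -63454 + 5568 = -57886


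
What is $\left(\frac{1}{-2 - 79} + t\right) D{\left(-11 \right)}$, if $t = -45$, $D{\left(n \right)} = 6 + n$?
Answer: $\frac{18230}{81} \approx 225.06$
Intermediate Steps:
$\left(\frac{1}{-2 - 79} + t\right) D{\left(-11 \right)} = \left(\frac{1}{-2 - 79} - 45\right) \left(6 - 11\right) = \left(\frac{1}{-81} - 45\right) \left(-5\right) = \left(- \frac{1}{81} - 45\right) \left(-5\right) = \left(- \frac{3646}{81}\right) \left(-5\right) = \frac{18230}{81}$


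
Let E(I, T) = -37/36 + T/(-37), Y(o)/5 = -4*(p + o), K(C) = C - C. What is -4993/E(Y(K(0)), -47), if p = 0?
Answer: -6650676/323 ≈ -20590.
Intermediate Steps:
K(C) = 0
Y(o) = -20*o (Y(o) = 5*(-4*(0 + o)) = 5*(-4*o) = -20*o)
E(I, T) = -37/36 - T/37 (E(I, T) = -37*1/36 + T*(-1/37) = -37/36 - T/37)
-4993/E(Y(K(0)), -47) = -4993/(-37/36 - 1/37*(-47)) = -4993/(-37/36 + 47/37) = -4993/323/1332 = -4993*1332/323 = -6650676/323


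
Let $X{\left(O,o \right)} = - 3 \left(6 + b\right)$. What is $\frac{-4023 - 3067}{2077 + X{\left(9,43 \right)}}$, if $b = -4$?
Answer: $- \frac{7090}{2071} \approx -3.4235$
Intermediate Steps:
$X{\left(O,o \right)} = -6$ ($X{\left(O,o \right)} = - 3 \left(6 - 4\right) = \left(-3\right) 2 = -6$)
$\frac{-4023 - 3067}{2077 + X{\left(9,43 \right)}} = \frac{-4023 - 3067}{2077 - 6} = - \frac{7090}{2071}$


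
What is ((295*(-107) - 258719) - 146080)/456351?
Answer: -436364/456351 ≈ -0.95620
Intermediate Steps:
((295*(-107) - 258719) - 146080)/456351 = ((-31565 - 258719) - 146080)*(1/456351) = (-290284 - 146080)*(1/456351) = -436364*1/456351 = -436364/456351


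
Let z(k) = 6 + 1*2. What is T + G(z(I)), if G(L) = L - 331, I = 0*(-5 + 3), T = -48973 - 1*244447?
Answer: -293743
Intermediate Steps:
T = -293420 (T = -48973 - 244447 = -293420)
I = 0 (I = 0*(-2) = 0)
z(k) = 8 (z(k) = 6 + 2 = 8)
G(L) = -331 + L
T + G(z(I)) = -293420 + (-331 + 8) = -293420 - 323 = -293743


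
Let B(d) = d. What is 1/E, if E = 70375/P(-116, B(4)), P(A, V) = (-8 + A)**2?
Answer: 15376/70375 ≈ 0.21849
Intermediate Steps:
E = 70375/15376 (E = 70375/((-8 - 116)**2) = 70375/((-124)**2) = 70375/15376 ≈ 4.5769)
1/E = 1/(70375/15376) = 15376/70375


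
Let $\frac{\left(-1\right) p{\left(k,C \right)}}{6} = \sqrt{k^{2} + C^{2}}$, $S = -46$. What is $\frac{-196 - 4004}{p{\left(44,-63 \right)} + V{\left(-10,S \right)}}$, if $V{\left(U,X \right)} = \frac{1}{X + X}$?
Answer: $- \frac{386400}{1799277119} + \frac{213292800 \sqrt{5905}}{1799277119} \approx 9.1091$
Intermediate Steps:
$V{\left(U,X \right)} = \frac{1}{2 X}$
$p{\left(k,C \right)} = - 6 \sqrt{C^{2} + k^{2}}$ ($p{\left(k,C \right)} = - 6 \sqrt{k^{2} + C^{2}} = - 6 \sqrt{C^{2} + k^{2}}$)
$\frac{-196 - 4004}{p{\left(44,-63 \right)} + V{\left(-10,S \right)}} = \frac{-196 - 4004}{- 6 \sqrt{\left(-63\right)^{2} + 44^{2}} + \frac{1}{2 \left(-46\right)}} = - \frac{4200}{- 6 \sqrt{3969 + 1936} + \frac{1}{2} \left(- \frac{1}{46}\right)} = - \frac{4200}{- 6 \sqrt{5905} - \frac{1}{92}} = - \frac{4200}{- \frac{1}{92} - 6 \sqrt{5905}}$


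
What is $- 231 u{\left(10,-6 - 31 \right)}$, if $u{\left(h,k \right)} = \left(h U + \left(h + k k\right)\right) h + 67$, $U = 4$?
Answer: $-3293367$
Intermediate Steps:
$u{\left(h,k \right)} = 67 + h \left(k^{2} + 5 h\right)$ ($u{\left(h,k \right)} = \left(h 4 + \left(h + k k\right)\right) h + 67 = \left(4 h + \left(h + k^{2}\right)\right) h + 67 = \left(k^{2} + 5 h\right) h + 67 = h \left(k^{2} + 5 h\right) + 67 = 67 + h \left(k^{2} + 5 h\right)$)
$- 231 u{\left(10,-6 - 31 \right)} = - 231 \left(67 + 5 \cdot 10^{2} + 10 \left(-6 - 31\right)^{2}\right) = - 231 \left(67 + 5 \cdot 100 + 10 \left(-6 - 31\right)^{2}\right) = - 231 \left(67 + 500 + 10 \left(-37\right)^{2}\right) = - 231 \left(67 + 500 + 10 \cdot 1369\right) = - 231 \left(67 + 500 + 13690\right) = \left(-231\right) 14257 = -3293367$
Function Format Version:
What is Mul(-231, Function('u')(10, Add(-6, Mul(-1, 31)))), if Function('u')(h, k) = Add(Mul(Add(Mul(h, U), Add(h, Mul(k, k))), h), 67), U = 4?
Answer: -3293367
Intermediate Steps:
Function('u')(h, k) = Add(67, Mul(h, Add(Pow(k, 2), Mul(5, h)))) (Function('u')(h, k) = Add(Mul(Add(Mul(h, 4), Add(h, Mul(k, k))), h), 67) = Add(Mul(Add(Mul(4, h), Add(h, Pow(k, 2))), h), 67) = Add(Mul(Add(Pow(k, 2), Mul(5, h)), h), 67) = Add(Mul(h, Add(Pow(k, 2), Mul(5, h))), 67) = Add(67, Mul(h, Add(Pow(k, 2), Mul(5, h)))))
Mul(-231, Function('u')(10, Add(-6, Mul(-1, 31)))) = Mul(-231, Add(67, Mul(5, Pow(10, 2)), Mul(10, Pow(Add(-6, Mul(-1, 31)), 2)))) = Mul(-231, Add(67, Mul(5, 100), Mul(10, Pow(Add(-6, -31), 2)))) = Mul(-231, Add(67, 500, Mul(10, Pow(-37, 2)))) = Mul(-231, Add(67, 500, Mul(10, 1369))) = Mul(-231, Add(67, 500, 13690)) = Mul(-231, 14257) = -3293367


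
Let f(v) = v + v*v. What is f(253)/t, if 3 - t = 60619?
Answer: -32131/30308 ≈ -1.0601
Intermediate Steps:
t = -60616 (t = 3 - 1*60619 = 3 - 60619 = -60616)
f(v) = v + v²
f(253)/t = (253*(1 + 253))/(-60616) = (253*254)*(-1/60616) = 64262*(-1/60616) = -32131/30308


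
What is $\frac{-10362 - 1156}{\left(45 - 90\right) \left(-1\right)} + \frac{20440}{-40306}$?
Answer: $- \frac{33226022}{129555} \approx -256.46$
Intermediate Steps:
$\frac{-10362 - 1156}{\left(45 - 90\right) \left(-1\right)} + \frac{20440}{-40306} = \frac{-10362 - 1156}{\left(-45\right) \left(-1\right)} + 20440 \left(- \frac{1}{40306}\right) = - \frac{11518}{45} - \frac{1460}{2879} = - \frac{33226022}{129555}$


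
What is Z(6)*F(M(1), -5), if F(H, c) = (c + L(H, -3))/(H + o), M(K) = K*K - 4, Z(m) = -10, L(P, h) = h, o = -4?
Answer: -80/7 ≈ -11.429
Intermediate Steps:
M(K) = -4 + K² (M(K) = K² - 4 = -4 + K²)
F(H, c) = (-3 + c)/(-4 + H) (F(H, c) = (c - 3)/(H - 4) = (-3 + c)/(-4 + H))
Z(6)*F(M(1), -5) = -10*(-3 - 5)/(-4 + (-4 + 1²)) = -10*(-8)/(-4 + (-4 + 1)) = -10*(-8)/(-4 - 3) = -10*(-8)/(-7) = -(-10)*(-8)/7 = -10*8/7 = -80/7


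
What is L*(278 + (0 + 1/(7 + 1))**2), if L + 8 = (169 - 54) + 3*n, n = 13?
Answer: 1298889/32 ≈ 40590.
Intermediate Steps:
L = 146 (L = -8 + ((169 - 54) + 3*13) = -8 + (115 + 39) = -8 + 154 = 146)
L*(278 + (0 + 1/(7 + 1))**2) = 146*(278 + (0 + 1/(7 + 1))**2) = 146*(278 + (0 + 1/8)**2) = 146*(278 + (1/8)**2) = 146*(278 + 1/64) = 146*(17793/64) = 1298889/32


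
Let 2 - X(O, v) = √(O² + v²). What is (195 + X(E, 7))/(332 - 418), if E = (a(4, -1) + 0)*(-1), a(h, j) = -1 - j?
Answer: -95/43 ≈ -2.2093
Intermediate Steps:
E = 0 (E = ((-1 - 1*(-1)) + 0)*(-1) = ((-1 + 1) + 0)*(-1) = (0 + 0)*(-1) = 0*(-1) = 0)
X(O, v) = 2 - √(O² + v²)
(195 + X(E, 7))/(332 - 418) = (195 + (2 - √(0² + 7²)))/(332 - 418) = (195 + (2 - √(0 + 49)))/(-86) = (195 + (2 - √49))*(-1/86) = (195 + (2 - 1*7))*(-1/86) = (195 + (2 - 7))*(-1/86) = (195 - 5)*(-1/86) = 190*(-1/86) = -95/43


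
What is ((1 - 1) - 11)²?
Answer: 121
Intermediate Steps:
((1 - 1) - 11)² = (0 - 11)² = (-11)² = 121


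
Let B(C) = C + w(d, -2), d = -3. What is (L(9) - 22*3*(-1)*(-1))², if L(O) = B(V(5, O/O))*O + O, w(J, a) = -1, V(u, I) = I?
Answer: 3249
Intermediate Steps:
B(C) = -1 + C (B(C) = C - 1 = -1 + C)
L(O) = O (L(O) = (-1 + O/O)*O + O = (-1 + 1)*O + O = 0*O + O = 0 + O = O)
(L(9) - 22*3*(-1)*(-1))² = (9 - 22*3*(-1)*(-1))² = (9 - (-66)*(-1))² = (9 - 22*3)² = (9 - 66)² = (-57)² = 3249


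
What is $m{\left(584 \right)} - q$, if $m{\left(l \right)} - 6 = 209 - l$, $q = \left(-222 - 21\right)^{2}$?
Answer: $-59418$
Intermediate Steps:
$q = 59049$ ($q = \left(-243\right)^{2} = 59049$)
$m{\left(l \right)} = 215 - l$ ($m{\left(l \right)} = 6 - \left(-209 + l\right) = 215 - l$)
$m{\left(584 \right)} - q = \left(215 - 584\right) - 59049 = -369 - 59049 = -59418$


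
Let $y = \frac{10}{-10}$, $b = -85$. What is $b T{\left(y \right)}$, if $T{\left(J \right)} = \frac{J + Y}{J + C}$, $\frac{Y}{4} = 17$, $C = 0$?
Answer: $5695$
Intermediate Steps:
$Y = 68$ ($Y = 4 \cdot 17 = 68$)
$y = -1$ ($y = 10 \left(- \frac{1}{10}\right) = -1$)
$T{\left(J \right)} = \frac{68 + J}{J}$ ($T{\left(J \right)} = \frac{J + 68}{J + 0} = \frac{68 + J}{J}$)
$b T{\left(y \right)} = - 85 \frac{68 - 1}{-1} = - 85 \left(\left(-1\right) 67\right) = \left(-85\right) \left(-67\right) = 5695$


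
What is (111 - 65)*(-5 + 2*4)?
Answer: 138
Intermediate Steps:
(111 - 65)*(-5 + 2*4) = 46*(-5 + 8) = 46*3 = 138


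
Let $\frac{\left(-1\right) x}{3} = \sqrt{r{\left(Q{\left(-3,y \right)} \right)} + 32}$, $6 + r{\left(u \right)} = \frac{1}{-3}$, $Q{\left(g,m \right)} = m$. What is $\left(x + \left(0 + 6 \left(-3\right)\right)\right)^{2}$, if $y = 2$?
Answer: $\left(18 + \sqrt{231}\right)^{2} \approx 1102.2$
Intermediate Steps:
$r{\left(u \right)} = - \frac{19}{3}$ ($r{\left(u \right)} = -6 + \frac{1}{-3} = -6 - \frac{1}{3} = - \frac{19}{3}$)
$x = - \sqrt{231}$ ($x = - 3 \sqrt{- \frac{19}{3} + 32} = - 3 \sqrt{\frac{77}{3}} = - 3 \frac{\sqrt{231}}{3} = - \sqrt{231} \approx -15.199$)
$\left(x + \left(0 + 6 \left(-3\right)\right)\right)^{2} = \left(- \sqrt{231} + \left(0 + 6 \left(-3\right)\right)\right)^{2} = \left(- \sqrt{231} + \left(0 - 18\right)\right)^{2} = \left(- \sqrt{231} - 18\right)^{2} = \left(-18 - \sqrt{231}\right)^{2}$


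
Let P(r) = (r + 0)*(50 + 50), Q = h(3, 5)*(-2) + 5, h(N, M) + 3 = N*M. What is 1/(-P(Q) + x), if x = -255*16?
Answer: -1/2180 ≈ -0.00045872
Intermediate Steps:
h(N, M) = -3 + M*N (h(N, M) = -3 + N*M = -3 + M*N)
Q = -19 (Q = (-3 + 5*3)*(-2) + 5 = (-3 + 15)*(-2) + 5 = 12*(-2) + 5 = -24 + 5 = -19)
x = -4080
P(r) = 100*r (P(r) = r*100 = 100*r)
1/(-P(Q) + x) = 1/(-100*(-19) - 4080) = 1/(-1*(-1900) - 4080) = 1/(1900 - 4080) = 1/(-2180) = -1/2180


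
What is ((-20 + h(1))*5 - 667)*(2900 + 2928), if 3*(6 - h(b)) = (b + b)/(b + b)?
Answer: -12914848/3 ≈ -4.3050e+6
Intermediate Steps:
h(b) = 17/3 (h(b) = 6 - (b + b)/(3*(b + b)) = 6 - 2*b/(3*(2*b)) = 6 - 2*b*1/(2*b)/3 = 6 - 1/3*1 = 6 - 1/3 = 17/3)
((-20 + h(1))*5 - 667)*(2900 + 2928) = ((-20 + 17/3)*5 - 667)*(2900 + 2928) = (-43/3*5 - 667)*5828 = (-215/3 - 667)*5828 = -2216/3*5828 = -12914848/3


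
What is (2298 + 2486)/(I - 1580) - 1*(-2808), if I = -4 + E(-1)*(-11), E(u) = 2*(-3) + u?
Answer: 4226872/1507 ≈ 2804.8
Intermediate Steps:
E(u) = -6 + u
I = 73 (I = -4 + (-6 - 1)*(-11) = -4 - 7*(-11) = -4 + 77 = 73)
(2298 + 2486)/(I - 1580) - 1*(-2808) = (2298 + 2486)/(73 - 1580) - 1*(-2808) = 4784/(-1507) + 2808 = 4784*(-1/1507) + 2808 = -4784/1507 + 2808 = 4226872/1507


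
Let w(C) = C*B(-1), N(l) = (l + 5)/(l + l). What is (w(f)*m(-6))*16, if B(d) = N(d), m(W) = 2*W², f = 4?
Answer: -9216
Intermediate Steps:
N(l) = (5 + l)/(2*l) (N(l) = (5 + l)/((2*l)) = (5 + l)*(1/(2*l)) = (5 + l)/(2*l))
B(d) = (5 + d)/(2*d)
w(C) = -2*C (w(C) = C*((½)*(5 - 1)/(-1)) = C*((½)*(-1)*4) = C*(-2) = -2*C)
(w(f)*m(-6))*16 = ((-2*4)*(2*(-6)²))*16 = -16*36*16 = -8*72*16 = -576*16 = -9216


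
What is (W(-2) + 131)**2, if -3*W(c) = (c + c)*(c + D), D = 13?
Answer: 190969/9 ≈ 21219.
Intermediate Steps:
W(c) = -2*c*(13 + c)/3 (W(c) = -(c + c)*(c + 13)/3 = -2*c*(13 + c)/3)
(W(-2) + 131)**2 = (-2/3*(-2)*(13 - 2) + 131)**2 = (-2/3*(-2)*11 + 131)**2 = (44/3 + 131)**2 = (437/3)**2 = 190969/9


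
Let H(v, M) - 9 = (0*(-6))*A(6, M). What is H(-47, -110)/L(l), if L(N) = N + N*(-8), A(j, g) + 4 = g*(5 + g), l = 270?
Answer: -1/210 ≈ -0.0047619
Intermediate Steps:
A(j, g) = -4 + g*(5 + g)
H(v, M) = 9 (H(v, M) = 9 + (0*(-6))*(-4 + M² + 5*M) = 9 + 0*(-4 + M² + 5*M) = 9 + 0 = 9)
L(N) = -7*N (L(N) = N - 8*N = -7*N)
H(-47, -110)/L(l) = 9/((-7*270)) = 9/(-1890) = 9*(-1/1890) = -1/210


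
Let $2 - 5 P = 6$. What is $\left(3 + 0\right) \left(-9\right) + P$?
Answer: $- \frac{139}{5} \approx -27.8$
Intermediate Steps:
$P = - \frac{4}{5}$ ($P = \frac{2}{5} - \frac{6}{5} = - \frac{4}{5} \approx -0.8$)
$\left(3 + 0\right) \left(-9\right) + P = \left(3 + 0\right) \left(-9\right) - \frac{4}{5} = 3 \left(-9\right) - \frac{4}{5} = -27 - \frac{4}{5} = - \frac{139}{5}$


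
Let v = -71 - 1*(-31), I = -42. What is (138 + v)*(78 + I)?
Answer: 3528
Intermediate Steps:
v = -40 (v = -71 + 31 = -40)
(138 + v)*(78 + I) = (138 - 40)*(78 - 42) = 98*36 = 3528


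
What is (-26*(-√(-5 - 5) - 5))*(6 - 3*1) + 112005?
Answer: 112395 + 78*I*√10 ≈ 1.124e+5 + 246.66*I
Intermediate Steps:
(-26*(-√(-5 - 5) - 5))*(6 - 3*1) + 112005 = (-26*(-√(-10) - 5))*(6 - 3) + 112005 = -26*(-I*√10 - 5)*3 + 112005 = -26*(-5 - I*√10)*3 + 112005 = (130 + 26*I*√10)*3 + 112005 = (390 + 78*I*√10) + 112005 = 112395 + 78*I*√10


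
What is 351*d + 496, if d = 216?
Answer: 76312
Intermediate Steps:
351*d + 496 = 351*216 + 496 = 75816 + 496 = 76312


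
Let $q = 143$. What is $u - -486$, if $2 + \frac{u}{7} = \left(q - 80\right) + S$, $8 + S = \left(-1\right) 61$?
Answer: $430$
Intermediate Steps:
$S = -69$ ($S = -8 - 61 = -69$)
$u = -56$ ($u = -14 + 7 \left(\left(143 - 80\right) - 69\right) = -14 + 7 \left(63 - 69\right) = -14 + 7 \left(-6\right) = -14 - 42 = -56$)
$u - -486 = -56 - -486 = -56 + 486 = 430$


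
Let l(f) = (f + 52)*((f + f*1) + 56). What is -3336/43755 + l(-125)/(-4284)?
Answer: -105658289/31241070 ≈ -3.3820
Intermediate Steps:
l(f) = (52 + f)*(56 + 2*f) (l(f) = (52 + f)*((f + f) + 56) = (52 + f)*(2*f + 56) = (52 + f)*(56 + 2*f))
-3336/43755 + l(-125)/(-4284) = -3336/43755 + (2912 + 2*(-125)² + 160*(-125))/(-4284) = -3336*1/43755 + (2912 + 2*15625 - 20000)*(-1/4284) = -1112/14585 + (2912 + 31250 - 20000)*(-1/4284) = -1112/14585 + 14162*(-1/4284) = -1112/14585 - 7081/2142 = -105658289/31241070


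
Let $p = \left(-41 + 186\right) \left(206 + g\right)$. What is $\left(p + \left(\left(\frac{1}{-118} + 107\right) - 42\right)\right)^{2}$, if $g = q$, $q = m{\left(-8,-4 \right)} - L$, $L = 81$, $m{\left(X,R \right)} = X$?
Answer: $\frac{4038246992521}{13924} \approx 2.9002 \cdot 10^{8}$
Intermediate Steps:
$q = -89$ ($q = -8 - 81 = -89$)
$g = -89$
$p = 16965$ ($p = \left(-41 + 186\right) \left(206 - 89\right) = 145 \cdot 117 = 16965$)
$\left(p + \left(\left(\frac{1}{-118} + 107\right) - 42\right)\right)^{2} = \left(16965 + \left(\left(\frac{1}{-118} + 107\right) - 42\right)\right)^{2} = \left(16965 + \left(\left(- \frac{1}{118} + 107\right) - 42\right)\right)^{2} = \left(16965 + \left(\frac{12625}{118} - 42\right)\right)^{2} = \left(16965 + \frac{7669}{118}\right)^{2} = \left(\frac{2009539}{118}\right)^{2} = \frac{4038246992521}{13924}$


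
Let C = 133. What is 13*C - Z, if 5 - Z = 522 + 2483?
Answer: 4729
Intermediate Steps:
Z = -3000 (Z = 5 - (522 + 2483) = 5 - 1*3005 = 5 - 3005 = -3000)
13*C - Z = 13*133 - 1*(-3000) = 1729 + 3000 = 4729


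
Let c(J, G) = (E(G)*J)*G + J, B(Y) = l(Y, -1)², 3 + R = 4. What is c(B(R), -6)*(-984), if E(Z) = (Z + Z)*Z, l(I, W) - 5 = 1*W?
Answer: 6785664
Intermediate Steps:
l(I, W) = 5 + W (l(I, W) = 5 + 1*W = 5 + W)
E(Z) = 2*Z² (E(Z) = (2*Z)*Z = 2*Z²)
R = 1 (R = -3 + 4 = 1)
B(Y) = 16 (B(Y) = (5 - 1)² = 4² = 16)
c(J, G) = J + 2*J*G³ (c(J, G) = ((2*G²)*J)*G + J = (2*J*G²)*G + J = 2*J*G³ + J = J + 2*J*G³)
c(B(R), -6)*(-984) = (16*(1 + 2*(-6)³))*(-984) = (16*(1 + 2*(-216)))*(-984) = (16*(1 - 432))*(-984) = (16*(-431))*(-984) = -6896*(-984) = 6785664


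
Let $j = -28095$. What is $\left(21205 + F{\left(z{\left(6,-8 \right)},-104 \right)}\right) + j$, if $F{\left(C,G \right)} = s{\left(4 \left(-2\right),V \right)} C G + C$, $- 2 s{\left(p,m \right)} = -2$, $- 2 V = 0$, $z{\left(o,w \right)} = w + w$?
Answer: $-5242$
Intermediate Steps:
$z{\left(o,w \right)} = 2 w$
$V = 0$ ($V = \left(- \frac{1}{2}\right) 0 = 0$)
$s{\left(p,m \right)} = 1$ ($s{\left(p,m \right)} = \left(- \frac{1}{2}\right) \left(-2\right) = 1$)
$F{\left(C,G \right)} = C + C G$ ($F{\left(C,G \right)} = 1 C G + C = C G + C = C + C G$)
$\left(21205 + F{\left(z{\left(6,-8 \right)},-104 \right)}\right) + j = \left(21205 + 2 \left(-8\right) \left(1 - 104\right)\right) - 28095 = \left(21205 - -1648\right) - 28095 = \left(21205 + 1648\right) - 28095 = 22853 - 28095 = -5242$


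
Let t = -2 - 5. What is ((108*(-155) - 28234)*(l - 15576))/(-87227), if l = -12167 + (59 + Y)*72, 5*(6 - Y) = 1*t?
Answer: -5163509914/436135 ≈ -11839.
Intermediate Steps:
t = -7
Y = 37/5 (Y = 6 - (-7)/5 = 6 - 1/5*(-7) = 6 + 7/5 = 37/5 ≈ 7.4000)
l = -36931/5 (l = -12167 + (59 + 37/5)*72 = -12167 + (332/5)*72 = -12167 + 23904/5 = -36931/5 ≈ -7386.2)
((108*(-155) - 28234)*(l - 15576))/(-87227) = ((108*(-155) - 28234)*(-36931/5 - 15576))/(-87227) = ((-16740 - 28234)*(-114811/5))*(-1/87227) = -44974*(-114811/5)*(-1/87227) = (5163509914/5)*(-1/87227) = -5163509914/436135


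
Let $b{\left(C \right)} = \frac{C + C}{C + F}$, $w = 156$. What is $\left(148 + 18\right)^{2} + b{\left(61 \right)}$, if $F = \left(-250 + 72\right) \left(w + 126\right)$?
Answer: $\frac{1381519938}{50135} \approx 27556.0$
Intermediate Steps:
$F = -50196$ ($F = \left(-250 + 72\right) \left(156 + 126\right) = \left(-178\right) 282 = -50196$)
$b{\left(C \right)} = \frac{2 C}{-50196 + C}$ ($b{\left(C \right)} = \frac{C + C}{C - 50196} = \frac{2 C}{-50196 + C}$)
$\left(148 + 18\right)^{2} + b{\left(61 \right)} = \left(148 + 18\right)^{2} + 2 \cdot 61 \frac{1}{-50196 + 61} = 166^{2} + 2 \cdot 61 \frac{1}{-50135} = 27556 + 2 \cdot 61 \left(- \frac{1}{50135}\right) = 27556 - \frac{122}{50135} = \frac{1381519938}{50135}$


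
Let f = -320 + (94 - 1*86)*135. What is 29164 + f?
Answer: 29924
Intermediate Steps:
f = 760 (f = -320 + (94 - 86)*135 = -320 + 8*135 = -320 + 1080 = 760)
29164 + f = 29164 + 760 = 29924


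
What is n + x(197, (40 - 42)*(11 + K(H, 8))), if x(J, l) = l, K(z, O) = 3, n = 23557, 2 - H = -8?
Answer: 23529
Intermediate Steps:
H = 10 (H = 2 - 1*(-8) = 2 + 8 = 10)
n + x(197, (40 - 42)*(11 + K(H, 8))) = 23557 + (40 - 42)*(11 + 3) = 23557 - 2*14 = 23557 - 28 = 23529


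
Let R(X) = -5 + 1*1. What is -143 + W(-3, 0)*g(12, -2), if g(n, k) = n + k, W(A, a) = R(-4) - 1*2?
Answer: -203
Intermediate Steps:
R(X) = -4 (R(X) = -5 + 1 = -4)
W(A, a) = -6 (W(A, a) = -4 - 1*2 = -4 - 2 = -6)
g(n, k) = k + n
-143 + W(-3, 0)*g(12, -2) = -143 - 6*(-2 + 12) = -143 - 6*10 = -143 - 60 = -203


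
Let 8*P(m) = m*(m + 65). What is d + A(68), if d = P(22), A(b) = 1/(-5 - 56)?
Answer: 58373/244 ≈ 239.23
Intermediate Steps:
A(b) = -1/61 (A(b) = 1/(-61) = -1/61)
P(m) = m*(65 + m)/8 (P(m) = (m*(m + 65))/8 = (m*(65 + m))/8 = m*(65 + m)/8)
d = 957/4 (d = (1/8)*22*(65 + 22) = (1/8)*22*87 = 957/4 ≈ 239.25)
d + A(68) = 957/4 - 1/61 = 58373/244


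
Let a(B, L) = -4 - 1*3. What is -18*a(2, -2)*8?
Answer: 1008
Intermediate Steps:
a(B, L) = -7 (a(B, L) = -4 - 3 = -7)
-18*a(2, -2)*8 = -18*(-7)*8 = 126*8 = 1008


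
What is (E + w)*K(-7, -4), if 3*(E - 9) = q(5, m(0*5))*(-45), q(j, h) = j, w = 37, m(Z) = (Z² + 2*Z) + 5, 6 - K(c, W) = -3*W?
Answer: 174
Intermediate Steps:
K(c, W) = 6 + 3*W (K(c, W) = 6 - (-3)*W = 6 + 3*W)
m(Z) = 5 + Z² + 2*Z
E = -66 (E = 9 + (5*(-45))/3 = 9 + (⅓)*(-225) = 9 - 75 = -66)
(E + w)*K(-7, -4) = (-66 + 37)*(6 + 3*(-4)) = -29*(6 - 12) = -29*(-6) = 174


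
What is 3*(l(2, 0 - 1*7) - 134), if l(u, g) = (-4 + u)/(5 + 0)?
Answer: -2016/5 ≈ -403.20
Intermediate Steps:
l(u, g) = -⅘ + u/5 (l(u, g) = (-4 + u)/5 = (-4 + u)*(⅕) = -⅘ + u/5)
3*(l(2, 0 - 1*7) - 134) = 3*((-⅘ + (⅕)*2) - 134) = 3*((-⅘ + ⅖) - 134) = 3*(-⅖ - 134) = 3*(-672/5) = -2016/5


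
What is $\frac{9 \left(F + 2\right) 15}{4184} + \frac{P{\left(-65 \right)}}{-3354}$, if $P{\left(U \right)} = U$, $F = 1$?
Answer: $\frac{62705}{539736} \approx 0.11618$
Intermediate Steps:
$\frac{9 \left(F + 2\right) 15}{4184} + \frac{P{\left(-65 \right)}}{-3354} = \frac{9 \left(1 + 2\right) 15}{4184} - \frac{65}{-3354} = 9 \cdot 3 \cdot 15 \cdot \frac{1}{4184} - - \frac{5}{258} = 27 \cdot 15 \cdot \frac{1}{4184} + \frac{5}{258} = 405 \cdot \frac{1}{4184} + \frac{5}{258} = \frac{405}{4184} + \frac{5}{258} = \frac{62705}{539736}$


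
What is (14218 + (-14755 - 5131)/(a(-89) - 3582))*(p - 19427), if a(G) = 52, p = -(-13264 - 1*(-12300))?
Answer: -463508316119/1765 ≈ -2.6261e+8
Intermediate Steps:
p = 964 (p = -(-13264 + 12300) = -1*(-964) = 964)
(14218 + (-14755 - 5131)/(a(-89) - 3582))*(p - 19427) = (14218 + (-14755 - 5131)/(52 - 3582))*(964 - 19427) = (14218 - 19886/(-3530))*(-18463) = (14218 - 19886*(-1/3530))*(-18463) = (14218 + 9943/1765)*(-18463) = (25104713/1765)*(-18463) = -463508316119/1765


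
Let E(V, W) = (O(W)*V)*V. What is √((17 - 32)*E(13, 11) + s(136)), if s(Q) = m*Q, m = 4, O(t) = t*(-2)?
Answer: √56314 ≈ 237.31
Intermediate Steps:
O(t) = -2*t
s(Q) = 4*Q
E(V, W) = -2*W*V² (E(V, W) = ((-2*W)*V)*V = (-2*V*W)*V = -2*W*V²)
√((17 - 32)*E(13, 11) + s(136)) = √((17 - 32)*(-2*11*13²) + 4*136) = √(-(-30)*11*169 + 544) = √(-15*(-3718) + 544) = √(55770 + 544) = √56314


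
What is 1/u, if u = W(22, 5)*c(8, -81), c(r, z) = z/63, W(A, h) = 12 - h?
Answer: -⅑ ≈ -0.11111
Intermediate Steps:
c(r, z) = z/63 (c(r, z) = z*(1/63) = z/63)
u = -9 (u = (12 - 1*5)*((1/63)*(-81)) = (12 - 5)*(-9/7) = 7*(-9/7) = -9)
1/u = 1/(-9) = -⅑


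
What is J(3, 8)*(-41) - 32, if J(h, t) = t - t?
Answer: -32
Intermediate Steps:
J(h, t) = 0
J(3, 8)*(-41) - 32 = 0*(-41) - 32 = 0 - 32 = -32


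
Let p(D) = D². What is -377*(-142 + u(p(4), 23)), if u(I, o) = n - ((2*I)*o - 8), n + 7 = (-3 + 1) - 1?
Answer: 331760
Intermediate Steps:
n = -10 (n = -7 + ((-3 + 1) - 1) = -7 + (-2 - 1) = -7 - 3 = -10)
u(I, o) = -2 - 2*I*o (u(I, o) = -10 - ((2*I)*o - 8) = -10 - (2*I*o - 8) = -10 - (-8 + 2*I*o) = -10 + (8 - 2*I*o) = -2 - 2*I*o)
-377*(-142 + u(p(4), 23)) = -377*(-142 + (-2 - 2*4²*23)) = -377*(-142 + (-2 - 2*16*23)) = -377*(-142 + (-2 - 736)) = -377*(-142 - 738) = -377*(-880) = 331760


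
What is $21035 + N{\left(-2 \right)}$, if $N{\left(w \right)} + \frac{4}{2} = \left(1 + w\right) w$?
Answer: $21035$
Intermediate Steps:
$N{\left(w \right)} = -2 + w \left(1 + w\right)$ ($N{\left(w \right)} = -2 + \left(1 + w\right) w = -2 + w \left(1 + w\right)$)
$21035 + N{\left(-2 \right)} = 21035 - \left(4 - 4\right) = 21035 - 0 = 21035 + 0 = 21035$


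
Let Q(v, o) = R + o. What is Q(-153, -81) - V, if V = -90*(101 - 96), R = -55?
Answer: 314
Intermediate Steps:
Q(v, o) = -55 + o
V = -450 (V = -90*5 = -450)
Q(-153, -81) - V = (-55 - 81) - 1*(-450) = -136 + 450 = 314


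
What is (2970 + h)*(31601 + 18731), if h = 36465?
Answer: 1984842420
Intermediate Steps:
(2970 + h)*(31601 + 18731) = (2970 + 36465)*(31601 + 18731) = 39435*50332 = 1984842420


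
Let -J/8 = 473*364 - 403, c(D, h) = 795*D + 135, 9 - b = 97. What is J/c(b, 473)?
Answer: 1374152/69825 ≈ 19.680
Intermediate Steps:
b = -88 (b = 9 - 1*97 = 9 - 97 = -88)
c(D, h) = 135 + 795*D
J = -1374152 (J = -8*(473*364 - 403) = -8*(172172 - 403) = -8*171769 = -1374152)
J/c(b, 473) = -1374152/(135 + 795*(-88)) = -1374152/(135 - 69960) = -1374152/(-69825) = -1374152*(-1/69825) = 1374152/69825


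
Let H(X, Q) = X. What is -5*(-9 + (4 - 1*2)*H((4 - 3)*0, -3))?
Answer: 45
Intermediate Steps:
-5*(-9 + (4 - 1*2)*H((4 - 3)*0, -3)) = -5*(-9 + (4 - 1*2)*((4 - 3)*0)) = -5*(-9 + (4 - 2)*(1*0)) = -5*(-9 + 2*0) = -5*(-9 + 0) = -5*(-9) = 45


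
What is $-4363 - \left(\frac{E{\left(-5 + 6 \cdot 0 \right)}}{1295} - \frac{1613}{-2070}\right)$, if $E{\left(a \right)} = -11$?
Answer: $- \frac{2339548403}{536130} \approx -4363.8$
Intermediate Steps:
$-4363 - \left(\frac{E{\left(-5 + 6 \cdot 0 \right)}}{1295} - \frac{1613}{-2070}\right) = -4363 - \left(- \frac{11}{1295} - \frac{1613}{-2070}\right) = -4363 - \left(\left(-11\right) \frac{1}{1295} - - \frac{1613}{2070}\right) = -4363 - \left(- \frac{11}{1295} + \frac{1613}{2070}\right) = -4363 - \frac{413213}{536130} = - \frac{2339548403}{536130}$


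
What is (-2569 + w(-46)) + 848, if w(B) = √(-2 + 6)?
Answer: -1719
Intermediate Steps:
w(B) = 2 (w(B) = √4 = 2)
(-2569 + w(-46)) + 848 = (-2569 + 2) + 848 = -2567 + 848 = -1719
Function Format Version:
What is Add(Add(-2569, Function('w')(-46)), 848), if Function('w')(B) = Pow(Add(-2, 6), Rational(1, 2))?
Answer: -1719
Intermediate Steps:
Function('w')(B) = 2 (Function('w')(B) = Pow(4, Rational(1, 2)) = 2)
Add(Add(-2569, Function('w')(-46)), 848) = Add(Add(-2569, 2), 848) = Add(-2567, 848) = -1719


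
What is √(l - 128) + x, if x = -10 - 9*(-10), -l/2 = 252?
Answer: 80 + 2*I*√158 ≈ 80.0 + 25.14*I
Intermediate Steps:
l = -504 (l = -2*252 = -504)
x = 80 (x = -10 + 90 = 80)
√(l - 128) + x = √(-504 - 128) + 80 = √(-632) + 80 = 2*I*√158 + 80 = 80 + 2*I*√158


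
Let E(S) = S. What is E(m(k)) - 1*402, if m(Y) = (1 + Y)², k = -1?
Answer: -402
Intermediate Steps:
E(m(k)) - 1*402 = (1 - 1)² - 1*402 = 0² - 402 = 0 - 402 = -402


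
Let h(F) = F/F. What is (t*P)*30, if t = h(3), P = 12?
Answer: 360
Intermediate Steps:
h(F) = 1
t = 1
(t*P)*30 = (1*12)*30 = 12*30 = 360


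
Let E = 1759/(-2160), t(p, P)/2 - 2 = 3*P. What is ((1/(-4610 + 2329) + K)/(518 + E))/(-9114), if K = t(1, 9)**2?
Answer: -2762381880/3870644408519 ≈ -0.00071368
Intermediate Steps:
t(p, P) = 4 + 6*P (t(p, P) = 4 + 2*(3*P) = 4 + 6*P)
E = -1759/2160 (E = 1759*(-1/2160) = -1759/2160 ≈ -0.81435)
K = 3364 (K = (4 + 6*9)**2 = (4 + 54)**2 = 58**2 = 3364)
((1/(-4610 + 2329) + K)/(518 + E))/(-9114) = ((1/(-4610 + 2329) + 3364)/(518 - 1759/2160))/(-9114) = ((1/(-2281) + 3364)/(1117121/2160))*(-1/9114) = ((-1/2281 + 3364)*(2160/1117121))*(-1/9114) = ((7673283/2281)*(2160/1117121))*(-1/9114) = (16574291280/2548153001)*(-1/9114) = -2762381880/3870644408519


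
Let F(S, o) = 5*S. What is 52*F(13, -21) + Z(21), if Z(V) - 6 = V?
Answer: 3407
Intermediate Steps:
Z(V) = 6 + V
52*F(13, -21) + Z(21) = 52*(5*13) + (6 + 21) = 52*65 + 27 = 3380 + 27 = 3407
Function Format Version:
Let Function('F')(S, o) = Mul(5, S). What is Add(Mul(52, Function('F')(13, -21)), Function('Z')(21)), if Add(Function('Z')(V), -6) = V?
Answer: 3407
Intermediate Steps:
Function('Z')(V) = Add(6, V)
Add(Mul(52, Function('F')(13, -21)), Function('Z')(21)) = Add(Mul(52, Mul(5, 13)), Add(6, 21)) = Add(Mul(52, 65), 27) = Add(3380, 27) = 3407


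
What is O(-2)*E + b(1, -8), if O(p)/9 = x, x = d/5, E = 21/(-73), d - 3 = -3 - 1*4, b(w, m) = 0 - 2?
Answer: 26/365 ≈ 0.071233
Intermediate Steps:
b(w, m) = -2
d = -4 (d = 3 + (-3 - 1*4) = 3 + (-3 - 4) = 3 - 7 = -4)
E = -21/73 (E = 21*(-1/73) = -21/73 ≈ -0.28767)
x = -4/5 ≈ -0.80000
O(p) = -36/5 (O(p) = 9*(-4/5) = -36/5)
O(-2)*E + b(1, -8) = -36/5*(-21/73) - 2 = 756/365 - 2 = 26/365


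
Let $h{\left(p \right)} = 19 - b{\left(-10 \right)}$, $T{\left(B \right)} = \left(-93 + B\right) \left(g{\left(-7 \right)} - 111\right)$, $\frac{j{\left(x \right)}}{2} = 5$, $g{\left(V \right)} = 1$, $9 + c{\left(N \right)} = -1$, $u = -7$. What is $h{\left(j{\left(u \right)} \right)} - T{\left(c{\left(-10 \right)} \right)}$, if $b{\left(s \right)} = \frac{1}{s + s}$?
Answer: $- \frac{226219}{20} \approx -11311.0$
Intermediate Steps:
$b{\left(s \right)} = \frac{1}{2 s}$
$c{\left(N \right)} = -10$ ($c{\left(N \right)} = -9 - 1 = -10$)
$j{\left(x \right)} = 10$ ($j{\left(x \right)} = 2 \cdot 5 = 10$)
$T{\left(B \right)} = 10230 - 110 B$ ($T{\left(B \right)} = \left(-93 + B\right) \left(1 - 111\right) = \left(-93 + B\right) \left(-110\right) = 10230 - 110 B$)
$h{\left(p \right)} = \frac{381}{20}$ ($h{\left(p \right)} = 19 - \frac{1}{2 \left(-10\right)} = 19 - \frac{1}{2} \left(- \frac{1}{10}\right) = 19 - - \frac{1}{20} = 19 + \frac{1}{20} = \frac{381}{20}$)
$h{\left(j{\left(u \right)} \right)} - T{\left(c{\left(-10 \right)} \right)} = \frac{381}{20} - \left(10230 - -1100\right) = \frac{381}{20} - \left(10230 + 1100\right) = \frac{381}{20} - 11330 = - \frac{226219}{20}$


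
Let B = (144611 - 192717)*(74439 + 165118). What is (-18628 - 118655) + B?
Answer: -11524266325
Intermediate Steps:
B = -11524129042 (B = -48106*239557 = -11524129042)
(-18628 - 118655) + B = (-18628 - 118655) - 11524129042 = -137283 - 11524129042 = -11524266325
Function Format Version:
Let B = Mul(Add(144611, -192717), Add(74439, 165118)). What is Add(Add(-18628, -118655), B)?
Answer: -11524266325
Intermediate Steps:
B = -11524129042 (B = Mul(-48106, 239557) = -11524129042)
Add(Add(-18628, -118655), B) = Add(Add(-18628, -118655), -11524129042) = Add(-137283, -11524129042) = -11524266325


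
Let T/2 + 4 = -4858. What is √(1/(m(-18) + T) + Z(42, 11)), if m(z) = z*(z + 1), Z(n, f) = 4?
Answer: √354785478/9418 ≈ 2.0000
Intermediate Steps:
T = -9724 (T = -8 + 2*(-4858) = -8 - 9716 = -9724)
m(z) = z*(1 + z)
√(1/(m(-18) + T) + Z(42, 11)) = √(1/(-18*(1 - 18) - 9724) + 4) = √(1/(-18*(-17) - 9724) + 4) = √(1/(306 - 9724) + 4) = √(1/(-9418) + 4) = √(-1/9418 + 4) = √(37671/9418) = √354785478/9418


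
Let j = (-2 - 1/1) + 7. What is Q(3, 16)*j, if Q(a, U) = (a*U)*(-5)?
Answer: -960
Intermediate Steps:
Q(a, U) = -5*U*a (Q(a, U) = (U*a)*(-5) = -5*U*a)
j = 4 (j = (-2 - 1*1) + 7 = (-2 - 1) + 7 = -3 + 7 = 4)
Q(3, 16)*j = -5*16*3*4 = -240*4 = -960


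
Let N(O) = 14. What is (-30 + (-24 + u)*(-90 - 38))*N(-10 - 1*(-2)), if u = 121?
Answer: -174244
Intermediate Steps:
(-30 + (-24 + u)*(-90 - 38))*N(-10 - 1*(-2)) = (-30 + (-24 + 121)*(-90 - 38))*14 = (-30 + 97*(-128))*14 = (-30 - 12416)*14 = -12446*14 = -174244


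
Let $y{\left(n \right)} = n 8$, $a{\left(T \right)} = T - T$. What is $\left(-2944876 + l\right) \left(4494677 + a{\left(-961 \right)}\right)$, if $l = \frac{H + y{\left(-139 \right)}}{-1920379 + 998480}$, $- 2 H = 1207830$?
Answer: $- \frac{1109318005598915679}{83809} \approx -1.3236 \cdot 10^{13}$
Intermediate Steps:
$H = -603915$ ($H = \left(- \frac{1}{2}\right) 1207830 = -603915$)
$a{\left(T \right)} = 0$
$y{\left(n \right)} = 8 n$
$l = \frac{605027}{921899}$ ($l = \frac{-603915 + 8 \left(-139\right)}{-1920379 + 998480} = \frac{-603915 - 1112}{-921899} = \left(-605027\right) \left(- \frac{1}{921899}\right) = \frac{605027}{921899} \approx 0.65628$)
$\left(-2944876 + l\right) \left(4494677 + a{\left(-961 \right)}\right) = \left(-2944876 + \frac{605027}{921899}\right) \left(4494677 + 0\right) = \left(- \frac{2714877634497}{921899}\right) 4494677 = - \frac{1109318005598915679}{83809}$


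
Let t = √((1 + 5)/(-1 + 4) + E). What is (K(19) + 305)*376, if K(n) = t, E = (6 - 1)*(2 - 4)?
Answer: 114680 + 752*I*√2 ≈ 1.1468e+5 + 1063.5*I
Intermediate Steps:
E = -10 (E = 5*(-2) = -10)
t = 2*I*√2 (t = √((1 + 5)/(-1 + 4) - 10) = √(6/3 - 10) = √(6*(⅓) - 10) = √(2 - 10) = √(-8) = 2*I*√2 ≈ 2.8284*I)
K(n) = 2*I*√2
(K(19) + 305)*376 = (2*I*√2 + 305)*376 = (305 + 2*I*√2)*376 = 114680 + 752*I*√2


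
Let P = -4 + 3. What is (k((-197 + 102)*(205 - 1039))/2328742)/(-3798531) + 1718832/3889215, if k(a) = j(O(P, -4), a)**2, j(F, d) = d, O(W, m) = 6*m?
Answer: 25555602193063906/57917866844218095 ≈ 0.44124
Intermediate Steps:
P = -1
k(a) = a**2
(k((-197 + 102)*(205 - 1039))/2328742)/(-3798531) + 1718832/3889215 = (((-197 + 102)*(205 - 1039))**2/2328742)/(-3798531) + 1718832/3889215 = ((-95*(-834))**2*(1/2328742))*(-1/3798531) + 1718832*(1/3889215) = (79230**2*(1/2328742))*(-1/3798531) + 572944/1296405 = (6277392900*(1/2328742))*(-1/3798531) + 572944/1296405 = (3138696450/1164371)*(-1/3798531) + 572944/1296405 = -348744050/491433259889 + 572944/1296405 = 25555602193063906/57917866844218095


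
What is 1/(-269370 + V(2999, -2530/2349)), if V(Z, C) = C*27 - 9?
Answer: -87/23438503 ≈ -3.7118e-6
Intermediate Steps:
V(Z, C) = -9 + 27*C (V(Z, C) = 27*C - 9 = -9 + 27*C)
1/(-269370 + V(2999, -2530/2349)) = 1/(-269370 + (-9 + 27*(-2530/2349))) = 1/(-269370 + (-9 - 2530/87)) = 1/(-269370 - 3313/87) = 1/(-23438503/87) = -87/23438503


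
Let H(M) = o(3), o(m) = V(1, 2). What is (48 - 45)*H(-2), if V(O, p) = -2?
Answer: -6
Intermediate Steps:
o(m) = -2
H(M) = -2
(48 - 45)*H(-2) = (48 - 45)*(-2) = 3*(-2) = -6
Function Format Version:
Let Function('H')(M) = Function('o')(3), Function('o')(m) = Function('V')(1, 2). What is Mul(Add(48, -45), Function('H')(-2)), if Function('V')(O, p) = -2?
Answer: -6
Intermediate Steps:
Function('o')(m) = -2
Function('H')(M) = -2
Mul(Add(48, -45), Function('H')(-2)) = Mul(Add(48, -45), -2) = Mul(3, -2) = -6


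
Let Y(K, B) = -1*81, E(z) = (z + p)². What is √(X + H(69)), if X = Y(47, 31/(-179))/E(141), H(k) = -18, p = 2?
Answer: 3*I*√40907/143 ≈ 4.2431*I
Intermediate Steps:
E(z) = (2 + z)² (E(z) = (z + 2)² = (2 + z)²)
Y(K, B) = -81
X = -81/20449 (X = -81/(2 + 141)² = -81/(143²) = -81/20449 ≈ -0.0039611)
√(X + H(69)) = √(-81/20449 - 18) = √(-368163/20449) = 3*I*√40907/143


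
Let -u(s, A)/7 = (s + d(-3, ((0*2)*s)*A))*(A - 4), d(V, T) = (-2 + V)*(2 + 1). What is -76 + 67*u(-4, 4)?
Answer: -76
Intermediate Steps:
d(V, T) = -6 + 3*V (d(V, T) = (-2 + V)*3 = -6 + 3*V)
u(s, A) = -7*(-15 + s)*(-4 + A) (u(s, A) = -7*(s + (-6 + 3*(-3)))*(A - 4) = -7*(s + (-6 - 9))*(-4 + A) = -7*(s - 15)*(-4 + A) = -7*(-15 + s)*(-4 + A))
-76 + 67*u(-4, 4) = -76 + 67*(-420 + 28*(-4) + 105*4 - 7*4*(-4)) = -76 + 67*(-420 - 112 + 420 + 112) = -76 + 67*0 = -76 + 0 = -76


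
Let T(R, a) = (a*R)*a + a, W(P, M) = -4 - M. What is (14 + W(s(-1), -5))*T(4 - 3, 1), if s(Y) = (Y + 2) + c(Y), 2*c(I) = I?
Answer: 30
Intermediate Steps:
c(I) = I/2
s(Y) = 2 + 3*Y/2 (s(Y) = (Y + 2) + Y/2 = (2 + Y) + Y/2 = 2 + 3*Y/2)
T(R, a) = a + R*a² (T(R, a) = (R*a)*a + a = R*a² + a = a + R*a²)
(14 + W(s(-1), -5))*T(4 - 3, 1) = (14 + (-4 - 1*(-5)))*(1*(1 + (4 - 3)*1)) = (14 + (-4 + 5))*(1*(1 + 1*1)) = (14 + 1)*(1*(1 + 1)) = 15*(1*2) = 15*2 = 30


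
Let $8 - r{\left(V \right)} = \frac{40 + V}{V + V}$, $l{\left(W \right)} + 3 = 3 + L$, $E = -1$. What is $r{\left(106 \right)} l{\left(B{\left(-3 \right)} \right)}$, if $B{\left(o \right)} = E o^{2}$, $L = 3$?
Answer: $\frac{2325}{106} \approx 21.934$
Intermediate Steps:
$B{\left(o \right)} = - o^{2}$
$l{\left(W \right)} = 3$ ($l{\left(W \right)} = -3 + \left(3 + 3\right) = -3 + 6 = 3$)
$r{\left(V \right)} = 8 - \frac{40 + V}{2 V}$ ($r{\left(V \right)} = 8 - \frac{40 + V}{V + V} = 8 - \frac{40 + V}{2 V}$)
$r{\left(106 \right)} l{\left(B{\left(-3 \right)} \right)} = \left(\frac{15}{2} - \frac{20}{106}\right) 3 = \left(\frac{15}{2} - \frac{10}{53}\right) 3 = \frac{775}{106} \cdot 3 = \frac{2325}{106}$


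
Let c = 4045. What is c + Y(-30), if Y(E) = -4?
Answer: 4041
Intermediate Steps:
c + Y(-30) = 4045 - 4 = 4041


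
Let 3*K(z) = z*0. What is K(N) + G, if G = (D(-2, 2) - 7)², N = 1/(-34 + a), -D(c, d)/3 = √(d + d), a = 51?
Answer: 169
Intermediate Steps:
D(c, d) = -3*√2*√d (D(c, d) = -3*√(d + d) = -3*√2*√d)
N = 1/17 (N = 1/(-34 + 51) = 1/17 ≈ 0.058824)
K(z) = 0 (K(z) = (z*0)/3 = (⅓)*0 = 0)
G = 169 (G = (-3*√2*√2 - 7)² = (-6 - 7)² = (-13)² = 169)
K(N) + G = 0 + 169 = 169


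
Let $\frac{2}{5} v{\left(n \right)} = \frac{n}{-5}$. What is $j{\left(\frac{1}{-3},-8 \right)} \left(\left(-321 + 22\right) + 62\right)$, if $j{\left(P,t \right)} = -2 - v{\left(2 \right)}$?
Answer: $237$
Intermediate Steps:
$v{\left(n \right)} = - \frac{n}{2}$ ($v{\left(n \right)} = \frac{5 \frac{n}{-5}}{2} = \frac{5 n \left(- \frac{1}{5}\right)}{2} = \frac{5 \left(- \frac{n}{5}\right)}{2} = - \frac{n}{2}$)
$j{\left(P,t \right)} = -1$ ($j{\left(P,t \right)} = -2 - \left(- \frac{1}{2}\right) 2 = -2 - -1 = -2 + 1 = -1$)
$j{\left(\frac{1}{-3},-8 \right)} \left(\left(-321 + 22\right) + 62\right) = - (\left(-321 + 22\right) + 62) = - (-299 + 62) = \left(-1\right) \left(-237\right) = 237$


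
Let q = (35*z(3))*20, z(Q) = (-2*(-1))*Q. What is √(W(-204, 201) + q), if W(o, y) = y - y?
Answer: 10*√42 ≈ 64.807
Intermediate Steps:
z(Q) = 2*Q
W(o, y) = 0
q = 4200 (q = (35*(2*3))*20 = (35*6)*20 = 210*20 = 4200)
√(W(-204, 201) + q) = √(0 + 4200) = √4200 = 10*√42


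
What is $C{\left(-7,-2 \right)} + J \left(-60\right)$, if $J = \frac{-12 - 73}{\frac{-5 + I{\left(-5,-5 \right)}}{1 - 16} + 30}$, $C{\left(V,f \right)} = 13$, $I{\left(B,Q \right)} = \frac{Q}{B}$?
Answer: $\frac{41201}{227} \approx 181.5$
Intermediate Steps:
$J = - \frac{1275}{454}$ ($J = \frac{-12 - 73}{\frac{-5 - \frac{5}{-5}}{1 - 16} + 30} = - \frac{85}{\frac{-5 - -1}{-15} + 30} = - \frac{85}{\left(-5 + 1\right) \left(- \frac{1}{15}\right) + 30} = - \frac{85}{\left(-4\right) \left(- \frac{1}{15}\right) + 30} = - \frac{85}{\frac{4}{15} + 30} = - \frac{85}{\frac{454}{15}} = \left(-85\right) \frac{15}{454} = - \frac{1275}{454} \approx -2.8084$)
$C{\left(-7,-2 \right)} + J \left(-60\right) = 13 - - \frac{38250}{227} = 13 + \frac{38250}{227} = \frac{41201}{227}$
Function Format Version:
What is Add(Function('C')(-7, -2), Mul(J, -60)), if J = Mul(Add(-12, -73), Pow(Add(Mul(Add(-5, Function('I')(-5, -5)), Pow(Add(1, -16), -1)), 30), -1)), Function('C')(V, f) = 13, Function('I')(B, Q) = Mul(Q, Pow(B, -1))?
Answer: Rational(41201, 227) ≈ 181.50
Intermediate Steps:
J = Rational(-1275, 454) (J = Mul(Add(-12, -73), Pow(Add(Mul(Add(-5, Mul(-5, Pow(-5, -1))), Pow(Add(1, -16), -1)), 30), -1)) = Mul(-85, Pow(Add(Mul(Add(-5, Mul(-5, Rational(-1, 5))), Pow(-15, -1)), 30), -1)) = Mul(-85, Pow(Add(Mul(Add(-5, 1), Rational(-1, 15)), 30), -1)) = Mul(-85, Pow(Add(Mul(-4, Rational(-1, 15)), 30), -1)) = Mul(-85, Pow(Add(Rational(4, 15), 30), -1)) = Mul(-85, Pow(Rational(454, 15), -1)) = Mul(-85, Rational(15, 454)) = Rational(-1275, 454) ≈ -2.8084)
Add(Function('C')(-7, -2), Mul(J, -60)) = Add(13, Mul(Rational(-1275, 454), -60)) = Add(13, Rational(38250, 227)) = Rational(41201, 227)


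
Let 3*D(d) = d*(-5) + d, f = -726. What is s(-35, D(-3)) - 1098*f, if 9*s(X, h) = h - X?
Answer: 2391457/3 ≈ 7.9715e+5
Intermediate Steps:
D(d) = -4*d/3 (D(d) = (d*(-5) + d)/3 = (-5*d + d)/3 = (-4*d)/3 = -4*d/3)
s(X, h) = -X/9 + h/9 (s(X, h) = (h - X)/9 = -X/9 + h/9)
s(-35, D(-3)) - 1098*f = (-1/9*(-35) + (-4/3*(-3))/9) - 1098*(-726) = (35/9 + (1/9)*4) + 797148 = (35/9 + 4/9) + 797148 = 13/3 + 797148 = 2391457/3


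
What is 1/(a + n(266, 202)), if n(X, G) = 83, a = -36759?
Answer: -1/36676 ≈ -2.7266e-5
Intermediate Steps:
1/(a + n(266, 202)) = 1/(-36759 + 83) = 1/(-36676) = -1/36676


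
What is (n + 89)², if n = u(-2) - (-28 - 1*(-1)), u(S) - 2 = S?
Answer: 13456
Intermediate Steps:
u(S) = 2 + S
n = 27 (n = (2 - 2) - (-28 - 1*(-1)) = 0 - (-28 + 1) = 0 - 1*(-27) = 0 + 27 = 27)
(n + 89)² = (27 + 89)² = 116² = 13456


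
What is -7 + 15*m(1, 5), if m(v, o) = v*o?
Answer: 68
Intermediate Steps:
m(v, o) = o*v
-7 + 15*m(1, 5) = -7 + 15*(5*1) = -7 + 15*5 = -7 + 75 = 68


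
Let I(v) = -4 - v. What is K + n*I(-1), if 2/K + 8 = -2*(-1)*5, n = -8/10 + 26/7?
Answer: -271/35 ≈ -7.7429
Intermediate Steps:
n = 102/35 (n = -8*⅒ + 26*(⅐) = -⅘ + 26/7 = 102/35 ≈ 2.9143)
K = 1 (K = 2/(-8 - 2*(-1)*5) = 2/(-8 + 2*5) = 2/(-8 + 10) = 2/2 = 2*(½) = 1)
K + n*I(-1) = 1 + 102*(-4 - 1*(-1))/35 = 1 + 102*(-4 + 1)/35 = 1 + (102/35)*(-3) = 1 - 306/35 = -271/35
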